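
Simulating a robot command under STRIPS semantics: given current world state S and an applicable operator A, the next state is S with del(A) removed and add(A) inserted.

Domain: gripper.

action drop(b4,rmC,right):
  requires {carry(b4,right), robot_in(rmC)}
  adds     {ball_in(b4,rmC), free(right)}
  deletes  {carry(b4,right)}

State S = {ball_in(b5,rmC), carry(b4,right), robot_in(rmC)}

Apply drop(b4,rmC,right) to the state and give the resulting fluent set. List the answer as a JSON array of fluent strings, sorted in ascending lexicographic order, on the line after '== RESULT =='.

Compute (S \ del) ∪ add:
  pre ⊆ S: {carry(b4,right), robot_in(rmC)} ⊆ S  — applicable
  S \ del = {ball_in(b5,rmC), robot_in(rmC)}
  ∪ add   = {ball_in(b4,rmC), ball_in(b5,rmC), free(right), robot_in(rmC)}

== RESULT ==
["ball_in(b4,rmC)", "ball_in(b5,rmC)", "free(right)", "robot_in(rmC)"]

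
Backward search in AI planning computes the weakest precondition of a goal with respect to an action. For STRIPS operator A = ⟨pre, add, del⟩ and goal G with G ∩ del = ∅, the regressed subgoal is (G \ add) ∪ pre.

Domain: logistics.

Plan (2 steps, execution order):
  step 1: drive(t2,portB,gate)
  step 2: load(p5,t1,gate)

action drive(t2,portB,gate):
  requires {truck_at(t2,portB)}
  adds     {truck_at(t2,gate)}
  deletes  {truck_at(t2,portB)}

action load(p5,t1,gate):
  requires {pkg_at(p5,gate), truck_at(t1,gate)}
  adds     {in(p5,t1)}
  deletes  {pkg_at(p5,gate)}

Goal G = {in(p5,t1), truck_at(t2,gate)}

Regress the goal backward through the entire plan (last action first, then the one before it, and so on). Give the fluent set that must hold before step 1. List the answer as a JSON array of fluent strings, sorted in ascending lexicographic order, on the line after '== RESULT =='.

Regress step by step:
  through step 2 (load(p5,t1,gate)): drop {in(p5,t1)}, keep {truck_at(t2,gate)}, require {pkg_at(p5,gate), truck_at(t1,gate)}
    → {pkg_at(p5,gate), truck_at(t1,gate), truck_at(t2,gate)}
  through step 1 (drive(t2,portB,gate)): drop {truck_at(t2,gate)}, keep {pkg_at(p5,gate), truck_at(t1,gate)}, require {truck_at(t2,portB)}
    → {pkg_at(p5,gate), truck_at(t1,gate), truck_at(t2,portB)}

== RESULT ==
["pkg_at(p5,gate)", "truck_at(t1,gate)", "truck_at(t2,portB)"]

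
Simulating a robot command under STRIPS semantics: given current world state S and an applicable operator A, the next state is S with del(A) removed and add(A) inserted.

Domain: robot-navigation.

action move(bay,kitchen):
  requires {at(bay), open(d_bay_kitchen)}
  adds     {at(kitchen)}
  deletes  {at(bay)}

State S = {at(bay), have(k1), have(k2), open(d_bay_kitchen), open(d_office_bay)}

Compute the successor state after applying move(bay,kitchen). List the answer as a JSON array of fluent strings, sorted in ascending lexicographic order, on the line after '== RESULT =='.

Progress:
  pre ⊆ S: {at(bay), open(d_bay_kitchen)} ⊆ S  — applicable
  S \ del = {have(k1), have(k2), open(d_bay_kitchen), open(d_office_bay)}
  ∪ add   = {at(kitchen), have(k1), have(k2), open(d_bay_kitchen), open(d_office_bay)}

== RESULT ==
["at(kitchen)", "have(k1)", "have(k2)", "open(d_bay_kitchen)", "open(d_office_bay)"]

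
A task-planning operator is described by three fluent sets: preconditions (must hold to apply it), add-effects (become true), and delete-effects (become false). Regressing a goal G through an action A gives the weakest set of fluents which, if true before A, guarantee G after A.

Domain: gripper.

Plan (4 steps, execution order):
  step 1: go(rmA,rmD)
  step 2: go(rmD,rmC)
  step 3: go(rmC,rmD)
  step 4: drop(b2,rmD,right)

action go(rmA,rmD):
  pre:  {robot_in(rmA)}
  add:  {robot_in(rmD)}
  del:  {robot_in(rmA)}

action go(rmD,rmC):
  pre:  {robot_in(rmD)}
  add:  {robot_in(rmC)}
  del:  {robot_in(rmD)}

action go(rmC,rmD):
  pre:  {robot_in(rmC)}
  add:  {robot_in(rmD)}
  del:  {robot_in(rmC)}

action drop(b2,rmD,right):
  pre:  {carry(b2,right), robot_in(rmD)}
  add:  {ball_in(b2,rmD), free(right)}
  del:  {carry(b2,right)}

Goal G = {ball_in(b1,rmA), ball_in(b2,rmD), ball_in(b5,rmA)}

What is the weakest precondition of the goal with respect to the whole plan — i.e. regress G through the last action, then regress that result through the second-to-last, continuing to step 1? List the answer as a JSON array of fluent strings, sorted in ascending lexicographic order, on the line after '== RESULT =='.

Work backward from the goal:
  through step 4 (drop(b2,rmD,right)): drop {ball_in(b2,rmD)}, keep {ball_in(b1,rmA), ball_in(b5,rmA)}, require {carry(b2,right), robot_in(rmD)}
    → {ball_in(b1,rmA), ball_in(b5,rmA), carry(b2,right), robot_in(rmD)}
  through step 3 (go(rmC,rmD)): drop {robot_in(rmD)}, keep {ball_in(b1,rmA), ball_in(b5,rmA), carry(b2,right)}, require {robot_in(rmC)}
    → {ball_in(b1,rmA), ball_in(b5,rmA), carry(b2,right), robot_in(rmC)}
  through step 2 (go(rmD,rmC)): drop {robot_in(rmC)}, keep {ball_in(b1,rmA), ball_in(b5,rmA), carry(b2,right)}, require {robot_in(rmD)}
    → {ball_in(b1,rmA), ball_in(b5,rmA), carry(b2,right), robot_in(rmD)}
  through step 1 (go(rmA,rmD)): drop {robot_in(rmD)}, keep {ball_in(b1,rmA), ball_in(b5,rmA), carry(b2,right)}, require {robot_in(rmA)}
    → {ball_in(b1,rmA), ball_in(b5,rmA), carry(b2,right), robot_in(rmA)}

== RESULT ==
["ball_in(b1,rmA)", "ball_in(b5,rmA)", "carry(b2,right)", "robot_in(rmA)"]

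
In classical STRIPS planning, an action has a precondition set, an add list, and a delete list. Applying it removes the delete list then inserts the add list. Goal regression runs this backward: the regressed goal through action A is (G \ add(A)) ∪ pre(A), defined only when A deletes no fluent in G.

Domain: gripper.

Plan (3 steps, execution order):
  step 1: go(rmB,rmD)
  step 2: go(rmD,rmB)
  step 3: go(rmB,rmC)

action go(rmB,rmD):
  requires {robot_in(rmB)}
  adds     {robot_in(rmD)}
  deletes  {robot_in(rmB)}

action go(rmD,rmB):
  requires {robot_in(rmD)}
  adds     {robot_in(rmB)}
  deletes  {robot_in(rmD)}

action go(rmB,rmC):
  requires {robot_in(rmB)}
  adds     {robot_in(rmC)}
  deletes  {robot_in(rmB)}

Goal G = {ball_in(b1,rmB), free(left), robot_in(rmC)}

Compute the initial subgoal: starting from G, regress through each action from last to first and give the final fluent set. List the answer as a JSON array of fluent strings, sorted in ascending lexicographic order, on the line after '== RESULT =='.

Regress step by step:
  through step 3 (go(rmB,rmC)): drop {robot_in(rmC)}, keep {ball_in(b1,rmB), free(left)}, require {robot_in(rmB)}
    → {ball_in(b1,rmB), free(left), robot_in(rmB)}
  through step 2 (go(rmD,rmB)): drop {robot_in(rmB)}, keep {ball_in(b1,rmB), free(left)}, require {robot_in(rmD)}
    → {ball_in(b1,rmB), free(left), robot_in(rmD)}
  through step 1 (go(rmB,rmD)): drop {robot_in(rmD)}, keep {ball_in(b1,rmB), free(left)}, require {robot_in(rmB)}
    → {ball_in(b1,rmB), free(left), robot_in(rmB)}

== RESULT ==
["ball_in(b1,rmB)", "free(left)", "robot_in(rmB)"]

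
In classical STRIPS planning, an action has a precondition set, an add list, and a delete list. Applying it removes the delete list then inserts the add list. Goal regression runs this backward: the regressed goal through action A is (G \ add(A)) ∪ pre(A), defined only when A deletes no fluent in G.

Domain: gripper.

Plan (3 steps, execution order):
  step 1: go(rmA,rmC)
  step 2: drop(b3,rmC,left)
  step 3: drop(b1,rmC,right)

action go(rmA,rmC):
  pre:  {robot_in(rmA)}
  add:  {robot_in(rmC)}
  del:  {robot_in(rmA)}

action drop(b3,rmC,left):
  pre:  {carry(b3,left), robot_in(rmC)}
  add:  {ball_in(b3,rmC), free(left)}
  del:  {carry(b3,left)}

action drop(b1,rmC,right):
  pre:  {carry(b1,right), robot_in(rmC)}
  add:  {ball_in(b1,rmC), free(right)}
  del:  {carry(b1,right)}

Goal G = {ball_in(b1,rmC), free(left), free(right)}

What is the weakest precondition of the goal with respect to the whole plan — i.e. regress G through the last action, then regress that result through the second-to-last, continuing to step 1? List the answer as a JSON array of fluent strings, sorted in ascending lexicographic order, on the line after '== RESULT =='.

Regress step by step:
  through step 3 (drop(b1,rmC,right)): drop {ball_in(b1,rmC), free(right)}, keep {free(left)}, require {carry(b1,right), robot_in(rmC)}
    → {carry(b1,right), free(left), robot_in(rmC)}
  through step 2 (drop(b3,rmC,left)): drop {free(left)}, keep {carry(b1,right), robot_in(rmC)}, require {carry(b3,left), robot_in(rmC)}
    → {carry(b1,right), carry(b3,left), robot_in(rmC)}
  through step 1 (go(rmA,rmC)): drop {robot_in(rmC)}, keep {carry(b1,right), carry(b3,left)}, require {robot_in(rmA)}
    → {carry(b1,right), carry(b3,left), robot_in(rmA)}

== RESULT ==
["carry(b1,right)", "carry(b3,left)", "robot_in(rmA)"]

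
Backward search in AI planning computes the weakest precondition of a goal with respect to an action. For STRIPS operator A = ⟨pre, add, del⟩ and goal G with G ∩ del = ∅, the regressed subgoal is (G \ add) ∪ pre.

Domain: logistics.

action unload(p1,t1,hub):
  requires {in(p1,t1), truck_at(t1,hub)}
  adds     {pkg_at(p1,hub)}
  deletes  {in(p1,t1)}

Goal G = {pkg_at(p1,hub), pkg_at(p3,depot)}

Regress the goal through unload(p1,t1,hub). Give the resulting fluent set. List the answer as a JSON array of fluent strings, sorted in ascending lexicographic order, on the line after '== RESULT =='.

Compute (G \ add) ∪ pre:
  G ∩ del = {}  (empty — regression defined)
  G \ add = {pkg_at(p1,hub), pkg_at(p3,depot)} \ {pkg_at(p1,hub)} = {pkg_at(p3,depot)}
  ∪ pre   = {pkg_at(p3,depot)} ∪ {in(p1,t1), truck_at(t1,hub)}
          = {in(p1,t1), pkg_at(p3,depot), truck_at(t1,hub)}

== RESULT ==
["in(p1,t1)", "pkg_at(p3,depot)", "truck_at(t1,hub)"]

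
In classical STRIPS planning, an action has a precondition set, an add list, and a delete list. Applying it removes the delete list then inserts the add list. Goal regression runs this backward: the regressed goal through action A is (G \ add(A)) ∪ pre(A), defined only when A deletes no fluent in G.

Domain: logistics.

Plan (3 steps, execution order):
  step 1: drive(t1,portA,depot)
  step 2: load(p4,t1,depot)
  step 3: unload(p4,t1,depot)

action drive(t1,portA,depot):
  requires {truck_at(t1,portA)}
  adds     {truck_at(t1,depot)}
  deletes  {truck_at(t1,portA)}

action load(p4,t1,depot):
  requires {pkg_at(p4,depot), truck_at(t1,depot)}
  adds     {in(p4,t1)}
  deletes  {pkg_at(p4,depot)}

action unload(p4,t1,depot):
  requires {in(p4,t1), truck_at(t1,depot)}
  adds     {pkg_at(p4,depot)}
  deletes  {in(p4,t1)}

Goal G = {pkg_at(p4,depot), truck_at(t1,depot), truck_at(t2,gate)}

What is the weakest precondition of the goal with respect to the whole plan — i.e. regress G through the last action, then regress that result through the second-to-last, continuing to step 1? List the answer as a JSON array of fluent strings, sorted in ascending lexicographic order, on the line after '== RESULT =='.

Regress step by step:
  through step 3 (unload(p4,t1,depot)): drop {pkg_at(p4,depot)}, keep {truck_at(t1,depot), truck_at(t2,gate)}, require {in(p4,t1), truck_at(t1,depot)}
    → {in(p4,t1), truck_at(t1,depot), truck_at(t2,gate)}
  through step 2 (load(p4,t1,depot)): drop {in(p4,t1)}, keep {truck_at(t1,depot), truck_at(t2,gate)}, require {pkg_at(p4,depot), truck_at(t1,depot)}
    → {pkg_at(p4,depot), truck_at(t1,depot), truck_at(t2,gate)}
  through step 1 (drive(t1,portA,depot)): drop {truck_at(t1,depot)}, keep {pkg_at(p4,depot), truck_at(t2,gate)}, require {truck_at(t1,portA)}
    → {pkg_at(p4,depot), truck_at(t1,portA), truck_at(t2,gate)}

== RESULT ==
["pkg_at(p4,depot)", "truck_at(t1,portA)", "truck_at(t2,gate)"]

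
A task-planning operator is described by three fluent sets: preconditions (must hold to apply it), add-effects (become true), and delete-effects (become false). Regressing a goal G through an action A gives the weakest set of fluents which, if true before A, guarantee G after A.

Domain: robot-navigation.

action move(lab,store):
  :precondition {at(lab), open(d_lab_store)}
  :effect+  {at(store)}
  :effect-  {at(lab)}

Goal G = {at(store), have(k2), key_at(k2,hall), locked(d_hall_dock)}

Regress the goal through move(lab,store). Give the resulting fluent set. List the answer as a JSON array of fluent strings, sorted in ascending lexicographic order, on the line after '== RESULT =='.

Compute (G \ add) ∪ pre:
  G ∩ del = {}  (empty — regression defined)
  G \ add = {at(store), have(k2), key_at(k2,hall), locked(d_hall_dock)} \ {at(store)} = {have(k2), key_at(k2,hall), locked(d_hall_dock)}
  ∪ pre   = {have(k2), key_at(k2,hall), locked(d_hall_dock)} ∪ {at(lab), open(d_lab_store)}
          = {at(lab), have(k2), key_at(k2,hall), locked(d_hall_dock), open(d_lab_store)}

== RESULT ==
["at(lab)", "have(k2)", "key_at(k2,hall)", "locked(d_hall_dock)", "open(d_lab_store)"]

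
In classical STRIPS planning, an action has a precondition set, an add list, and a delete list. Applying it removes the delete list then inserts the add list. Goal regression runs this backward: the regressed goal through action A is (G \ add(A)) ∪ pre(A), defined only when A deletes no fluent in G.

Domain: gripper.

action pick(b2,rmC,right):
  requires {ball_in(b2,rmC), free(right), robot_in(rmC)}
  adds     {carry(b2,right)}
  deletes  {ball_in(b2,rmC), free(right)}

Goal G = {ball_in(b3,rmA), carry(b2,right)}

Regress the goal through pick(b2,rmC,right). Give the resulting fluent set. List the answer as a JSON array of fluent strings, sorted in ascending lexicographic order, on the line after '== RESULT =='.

Regress:
  G ∩ del = {}  (empty — regression defined)
  G \ add = {ball_in(b3,rmA), carry(b2,right)} \ {carry(b2,right)} = {ball_in(b3,rmA)}
  ∪ pre   = {ball_in(b3,rmA)} ∪ {ball_in(b2,rmC), free(right), robot_in(rmC)}
          = {ball_in(b2,rmC), ball_in(b3,rmA), free(right), robot_in(rmC)}

== RESULT ==
["ball_in(b2,rmC)", "ball_in(b3,rmA)", "free(right)", "robot_in(rmC)"]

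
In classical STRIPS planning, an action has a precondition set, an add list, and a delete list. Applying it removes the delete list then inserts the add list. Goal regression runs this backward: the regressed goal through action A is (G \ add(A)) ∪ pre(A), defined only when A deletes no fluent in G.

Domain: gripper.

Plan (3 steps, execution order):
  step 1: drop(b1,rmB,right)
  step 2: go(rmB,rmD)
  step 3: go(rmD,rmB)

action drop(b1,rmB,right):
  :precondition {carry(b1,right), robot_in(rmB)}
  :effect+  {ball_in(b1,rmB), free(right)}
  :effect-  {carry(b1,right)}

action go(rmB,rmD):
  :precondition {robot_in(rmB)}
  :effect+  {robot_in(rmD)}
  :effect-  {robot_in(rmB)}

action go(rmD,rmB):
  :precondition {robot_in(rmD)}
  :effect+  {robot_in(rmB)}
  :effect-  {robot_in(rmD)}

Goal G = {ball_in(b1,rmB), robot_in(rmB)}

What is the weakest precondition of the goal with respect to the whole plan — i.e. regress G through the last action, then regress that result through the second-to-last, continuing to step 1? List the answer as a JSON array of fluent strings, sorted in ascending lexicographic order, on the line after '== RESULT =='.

Regress step by step:
  through step 3 (go(rmD,rmB)): drop {robot_in(rmB)}, keep {ball_in(b1,rmB)}, require {robot_in(rmD)}
    → {ball_in(b1,rmB), robot_in(rmD)}
  through step 2 (go(rmB,rmD)): drop {robot_in(rmD)}, keep {ball_in(b1,rmB)}, require {robot_in(rmB)}
    → {ball_in(b1,rmB), robot_in(rmB)}
  through step 1 (drop(b1,rmB,right)): drop {ball_in(b1,rmB)}, keep {robot_in(rmB)}, require {carry(b1,right), robot_in(rmB)}
    → {carry(b1,right), robot_in(rmB)}

== RESULT ==
["carry(b1,right)", "robot_in(rmB)"]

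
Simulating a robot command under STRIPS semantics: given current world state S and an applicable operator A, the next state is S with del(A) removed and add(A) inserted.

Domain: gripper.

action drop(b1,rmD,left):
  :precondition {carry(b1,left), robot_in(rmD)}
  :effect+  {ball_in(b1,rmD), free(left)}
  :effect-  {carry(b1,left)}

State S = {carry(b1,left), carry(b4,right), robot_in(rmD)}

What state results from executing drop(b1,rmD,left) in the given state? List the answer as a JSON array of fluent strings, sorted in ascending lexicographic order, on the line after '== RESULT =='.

Compute (S \ del) ∪ add:
  pre ⊆ S: {carry(b1,left), robot_in(rmD)} ⊆ S  — applicable
  S \ del = {carry(b4,right), robot_in(rmD)}
  ∪ add   = {ball_in(b1,rmD), carry(b4,right), free(left), robot_in(rmD)}

== RESULT ==
["ball_in(b1,rmD)", "carry(b4,right)", "free(left)", "robot_in(rmD)"]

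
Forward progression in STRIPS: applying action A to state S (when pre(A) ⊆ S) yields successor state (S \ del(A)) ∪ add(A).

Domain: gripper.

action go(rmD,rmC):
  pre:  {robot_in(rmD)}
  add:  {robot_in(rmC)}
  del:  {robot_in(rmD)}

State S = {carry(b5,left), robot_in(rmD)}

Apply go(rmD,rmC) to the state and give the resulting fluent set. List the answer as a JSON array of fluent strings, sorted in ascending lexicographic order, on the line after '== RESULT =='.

Progress:
  pre ⊆ S: {robot_in(rmD)} ⊆ S  — applicable
  S \ del = {carry(b5,left)}
  ∪ add   = {carry(b5,left), robot_in(rmC)}

== RESULT ==
["carry(b5,left)", "robot_in(rmC)"]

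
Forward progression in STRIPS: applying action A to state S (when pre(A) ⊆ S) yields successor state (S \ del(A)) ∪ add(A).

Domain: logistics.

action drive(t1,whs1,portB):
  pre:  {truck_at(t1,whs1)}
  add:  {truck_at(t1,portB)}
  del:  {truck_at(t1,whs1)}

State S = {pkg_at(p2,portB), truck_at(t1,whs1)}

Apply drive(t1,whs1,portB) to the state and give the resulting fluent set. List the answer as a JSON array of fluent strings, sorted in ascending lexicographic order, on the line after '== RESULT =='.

Compute (S \ del) ∪ add:
  pre ⊆ S: {truck_at(t1,whs1)} ⊆ S  — applicable
  S \ del = {pkg_at(p2,portB)}
  ∪ add   = {pkg_at(p2,portB), truck_at(t1,portB)}

== RESULT ==
["pkg_at(p2,portB)", "truck_at(t1,portB)"]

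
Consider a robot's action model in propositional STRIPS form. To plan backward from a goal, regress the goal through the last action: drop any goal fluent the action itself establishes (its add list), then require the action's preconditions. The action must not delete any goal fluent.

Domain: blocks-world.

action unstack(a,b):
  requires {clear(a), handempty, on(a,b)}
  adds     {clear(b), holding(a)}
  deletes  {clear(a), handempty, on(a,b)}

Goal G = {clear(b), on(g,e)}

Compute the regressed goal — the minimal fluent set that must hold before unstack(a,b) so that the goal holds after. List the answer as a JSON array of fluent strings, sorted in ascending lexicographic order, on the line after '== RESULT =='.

Regress:
  G ∩ del = {}  (empty — regression defined)
  G \ add = {clear(b), on(g,e)} \ {clear(b), holding(a)} = {on(g,e)}
  ∪ pre   = {on(g,e)} ∪ {clear(a), handempty, on(a,b)}
          = {clear(a), handempty, on(a,b), on(g,e)}

== RESULT ==
["clear(a)", "handempty", "on(a,b)", "on(g,e)"]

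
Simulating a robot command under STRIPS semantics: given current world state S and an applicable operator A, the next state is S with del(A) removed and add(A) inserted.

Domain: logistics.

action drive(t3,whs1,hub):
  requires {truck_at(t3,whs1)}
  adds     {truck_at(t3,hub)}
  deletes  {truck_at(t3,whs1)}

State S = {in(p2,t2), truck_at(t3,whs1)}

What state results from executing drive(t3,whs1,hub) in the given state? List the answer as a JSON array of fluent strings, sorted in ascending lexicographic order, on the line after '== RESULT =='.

Progress:
  pre ⊆ S: {truck_at(t3,whs1)} ⊆ S  — applicable
  S \ del = {in(p2,t2)}
  ∪ add   = {in(p2,t2), truck_at(t3,hub)}

== RESULT ==
["in(p2,t2)", "truck_at(t3,hub)"]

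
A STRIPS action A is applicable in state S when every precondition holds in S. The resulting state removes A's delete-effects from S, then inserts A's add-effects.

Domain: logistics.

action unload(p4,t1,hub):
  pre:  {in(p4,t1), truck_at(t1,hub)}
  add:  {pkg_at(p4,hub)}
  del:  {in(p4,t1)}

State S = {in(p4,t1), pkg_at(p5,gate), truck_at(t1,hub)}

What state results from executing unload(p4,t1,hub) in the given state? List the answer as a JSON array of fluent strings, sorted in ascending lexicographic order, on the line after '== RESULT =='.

Progress:
  pre ⊆ S: {in(p4,t1), truck_at(t1,hub)} ⊆ S  — applicable
  S \ del = {pkg_at(p5,gate), truck_at(t1,hub)}
  ∪ add   = {pkg_at(p4,hub), pkg_at(p5,gate), truck_at(t1,hub)}

== RESULT ==
["pkg_at(p4,hub)", "pkg_at(p5,gate)", "truck_at(t1,hub)"]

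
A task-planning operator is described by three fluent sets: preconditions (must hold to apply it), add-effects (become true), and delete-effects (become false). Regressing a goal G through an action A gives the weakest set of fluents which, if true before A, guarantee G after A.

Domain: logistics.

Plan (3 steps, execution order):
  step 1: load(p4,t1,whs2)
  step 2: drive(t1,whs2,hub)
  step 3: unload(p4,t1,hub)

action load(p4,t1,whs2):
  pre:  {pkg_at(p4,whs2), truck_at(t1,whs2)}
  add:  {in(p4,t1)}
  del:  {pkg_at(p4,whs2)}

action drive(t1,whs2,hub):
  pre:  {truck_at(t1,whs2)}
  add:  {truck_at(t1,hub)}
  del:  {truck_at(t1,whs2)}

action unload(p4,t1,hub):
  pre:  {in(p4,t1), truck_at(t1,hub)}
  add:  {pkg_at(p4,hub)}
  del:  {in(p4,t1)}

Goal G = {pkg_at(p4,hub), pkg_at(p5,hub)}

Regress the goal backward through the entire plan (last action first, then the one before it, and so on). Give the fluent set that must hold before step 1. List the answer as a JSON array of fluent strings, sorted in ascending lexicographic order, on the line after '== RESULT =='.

Regress step by step:
  through step 3 (unload(p4,t1,hub)): drop {pkg_at(p4,hub)}, keep {pkg_at(p5,hub)}, require {in(p4,t1), truck_at(t1,hub)}
    → {in(p4,t1), pkg_at(p5,hub), truck_at(t1,hub)}
  through step 2 (drive(t1,whs2,hub)): drop {truck_at(t1,hub)}, keep {in(p4,t1), pkg_at(p5,hub)}, require {truck_at(t1,whs2)}
    → {in(p4,t1), pkg_at(p5,hub), truck_at(t1,whs2)}
  through step 1 (load(p4,t1,whs2)): drop {in(p4,t1)}, keep {pkg_at(p5,hub), truck_at(t1,whs2)}, require {pkg_at(p4,whs2), truck_at(t1,whs2)}
    → {pkg_at(p4,whs2), pkg_at(p5,hub), truck_at(t1,whs2)}

== RESULT ==
["pkg_at(p4,whs2)", "pkg_at(p5,hub)", "truck_at(t1,whs2)"]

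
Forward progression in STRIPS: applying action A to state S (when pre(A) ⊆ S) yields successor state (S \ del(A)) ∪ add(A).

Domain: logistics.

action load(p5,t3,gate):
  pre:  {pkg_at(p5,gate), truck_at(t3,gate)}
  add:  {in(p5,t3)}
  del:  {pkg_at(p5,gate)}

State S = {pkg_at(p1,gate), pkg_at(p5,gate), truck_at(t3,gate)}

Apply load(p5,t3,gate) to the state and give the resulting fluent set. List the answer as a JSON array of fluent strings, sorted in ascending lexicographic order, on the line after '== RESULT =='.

Progress:
  pre ⊆ S: {pkg_at(p5,gate), truck_at(t3,gate)} ⊆ S  — applicable
  S \ del = {pkg_at(p1,gate), truck_at(t3,gate)}
  ∪ add   = {in(p5,t3), pkg_at(p1,gate), truck_at(t3,gate)}

== RESULT ==
["in(p5,t3)", "pkg_at(p1,gate)", "truck_at(t3,gate)"]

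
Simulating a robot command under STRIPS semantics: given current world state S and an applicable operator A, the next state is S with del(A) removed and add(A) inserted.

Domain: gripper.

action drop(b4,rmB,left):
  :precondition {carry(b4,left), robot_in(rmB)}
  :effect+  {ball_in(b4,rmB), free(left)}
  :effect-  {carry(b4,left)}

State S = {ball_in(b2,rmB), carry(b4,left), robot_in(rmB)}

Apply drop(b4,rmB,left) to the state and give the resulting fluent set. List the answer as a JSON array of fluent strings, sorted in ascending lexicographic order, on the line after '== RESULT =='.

Progress:
  pre ⊆ S: {carry(b4,left), robot_in(rmB)} ⊆ S  — applicable
  S \ del = {ball_in(b2,rmB), robot_in(rmB)}
  ∪ add   = {ball_in(b2,rmB), ball_in(b4,rmB), free(left), robot_in(rmB)}

== RESULT ==
["ball_in(b2,rmB)", "ball_in(b4,rmB)", "free(left)", "robot_in(rmB)"]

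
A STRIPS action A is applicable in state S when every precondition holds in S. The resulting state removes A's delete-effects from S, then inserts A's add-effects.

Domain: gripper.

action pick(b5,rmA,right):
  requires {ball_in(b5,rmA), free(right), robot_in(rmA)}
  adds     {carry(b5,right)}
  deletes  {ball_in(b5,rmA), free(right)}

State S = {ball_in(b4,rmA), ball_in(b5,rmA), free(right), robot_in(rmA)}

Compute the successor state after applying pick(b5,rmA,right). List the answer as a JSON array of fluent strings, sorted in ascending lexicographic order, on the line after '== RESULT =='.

Compute (S \ del) ∪ add:
  pre ⊆ S: {ball_in(b5,rmA), free(right), robot_in(rmA)} ⊆ S  — applicable
  S \ del = {ball_in(b4,rmA), robot_in(rmA)}
  ∪ add   = {ball_in(b4,rmA), carry(b5,right), robot_in(rmA)}

== RESULT ==
["ball_in(b4,rmA)", "carry(b5,right)", "robot_in(rmA)"]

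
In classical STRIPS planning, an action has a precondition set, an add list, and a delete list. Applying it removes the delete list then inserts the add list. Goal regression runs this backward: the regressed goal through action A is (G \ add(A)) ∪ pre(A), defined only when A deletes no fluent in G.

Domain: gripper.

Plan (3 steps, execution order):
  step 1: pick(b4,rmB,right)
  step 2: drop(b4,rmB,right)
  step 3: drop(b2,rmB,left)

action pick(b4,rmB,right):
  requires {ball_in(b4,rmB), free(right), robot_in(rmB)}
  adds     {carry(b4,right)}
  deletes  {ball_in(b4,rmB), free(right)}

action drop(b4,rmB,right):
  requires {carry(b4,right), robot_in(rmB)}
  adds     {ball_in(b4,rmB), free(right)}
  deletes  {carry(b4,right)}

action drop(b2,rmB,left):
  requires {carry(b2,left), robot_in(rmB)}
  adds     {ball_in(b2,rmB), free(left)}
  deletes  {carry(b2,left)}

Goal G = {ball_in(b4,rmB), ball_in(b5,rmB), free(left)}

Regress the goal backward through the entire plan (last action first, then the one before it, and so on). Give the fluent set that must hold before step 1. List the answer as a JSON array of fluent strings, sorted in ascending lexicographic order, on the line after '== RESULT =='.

Regress step by step:
  through step 3 (drop(b2,rmB,left)): drop {free(left)}, keep {ball_in(b4,rmB), ball_in(b5,rmB)}, require {carry(b2,left), robot_in(rmB)}
    → {ball_in(b4,rmB), ball_in(b5,rmB), carry(b2,left), robot_in(rmB)}
  through step 2 (drop(b4,rmB,right)): drop {ball_in(b4,rmB)}, keep {ball_in(b5,rmB), carry(b2,left), robot_in(rmB)}, require {carry(b4,right), robot_in(rmB)}
    → {ball_in(b5,rmB), carry(b2,left), carry(b4,right), robot_in(rmB)}
  through step 1 (pick(b4,rmB,right)): drop {carry(b4,right)}, keep {ball_in(b5,rmB), carry(b2,left), robot_in(rmB)}, require {ball_in(b4,rmB), free(right), robot_in(rmB)}
    → {ball_in(b4,rmB), ball_in(b5,rmB), carry(b2,left), free(right), robot_in(rmB)}

== RESULT ==
["ball_in(b4,rmB)", "ball_in(b5,rmB)", "carry(b2,left)", "free(right)", "robot_in(rmB)"]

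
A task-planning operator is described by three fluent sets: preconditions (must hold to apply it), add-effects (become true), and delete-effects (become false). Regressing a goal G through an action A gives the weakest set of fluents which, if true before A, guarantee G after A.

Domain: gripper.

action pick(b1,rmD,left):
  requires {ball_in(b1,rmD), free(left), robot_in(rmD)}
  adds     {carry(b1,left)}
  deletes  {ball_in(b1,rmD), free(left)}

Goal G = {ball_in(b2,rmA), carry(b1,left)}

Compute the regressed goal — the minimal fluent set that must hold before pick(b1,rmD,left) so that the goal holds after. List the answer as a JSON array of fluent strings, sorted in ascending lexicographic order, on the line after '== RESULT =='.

Compute (G \ add) ∪ pre:
  G ∩ del = {}  (empty — regression defined)
  G \ add = {ball_in(b2,rmA), carry(b1,left)} \ {carry(b1,left)} = {ball_in(b2,rmA)}
  ∪ pre   = {ball_in(b2,rmA)} ∪ {ball_in(b1,rmD), free(left), robot_in(rmD)}
          = {ball_in(b1,rmD), ball_in(b2,rmA), free(left), robot_in(rmD)}

== RESULT ==
["ball_in(b1,rmD)", "ball_in(b2,rmA)", "free(left)", "robot_in(rmD)"]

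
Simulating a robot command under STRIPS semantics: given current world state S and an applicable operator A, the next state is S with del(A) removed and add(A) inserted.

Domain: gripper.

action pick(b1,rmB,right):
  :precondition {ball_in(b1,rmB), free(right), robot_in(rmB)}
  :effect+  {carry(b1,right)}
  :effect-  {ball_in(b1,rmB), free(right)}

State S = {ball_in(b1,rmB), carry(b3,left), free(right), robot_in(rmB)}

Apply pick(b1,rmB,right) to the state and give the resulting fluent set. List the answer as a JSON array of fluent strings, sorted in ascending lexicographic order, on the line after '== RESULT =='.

Compute (S \ del) ∪ add:
  pre ⊆ S: {ball_in(b1,rmB), free(right), robot_in(rmB)} ⊆ S  — applicable
  S \ del = {carry(b3,left), robot_in(rmB)}
  ∪ add   = {carry(b1,right), carry(b3,left), robot_in(rmB)}

== RESULT ==
["carry(b1,right)", "carry(b3,left)", "robot_in(rmB)"]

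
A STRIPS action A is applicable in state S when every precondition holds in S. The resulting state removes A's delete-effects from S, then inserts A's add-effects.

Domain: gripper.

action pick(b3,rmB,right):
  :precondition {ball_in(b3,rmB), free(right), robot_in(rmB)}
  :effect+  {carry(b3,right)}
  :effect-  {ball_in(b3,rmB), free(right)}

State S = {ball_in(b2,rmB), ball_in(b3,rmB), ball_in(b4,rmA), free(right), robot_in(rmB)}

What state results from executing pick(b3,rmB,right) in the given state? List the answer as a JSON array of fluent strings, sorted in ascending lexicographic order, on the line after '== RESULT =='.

Progress:
  pre ⊆ S: {ball_in(b3,rmB), free(right), robot_in(rmB)} ⊆ S  — applicable
  S \ del = {ball_in(b2,rmB), ball_in(b4,rmA), robot_in(rmB)}
  ∪ add   = {ball_in(b2,rmB), ball_in(b4,rmA), carry(b3,right), robot_in(rmB)}

== RESULT ==
["ball_in(b2,rmB)", "ball_in(b4,rmA)", "carry(b3,right)", "robot_in(rmB)"]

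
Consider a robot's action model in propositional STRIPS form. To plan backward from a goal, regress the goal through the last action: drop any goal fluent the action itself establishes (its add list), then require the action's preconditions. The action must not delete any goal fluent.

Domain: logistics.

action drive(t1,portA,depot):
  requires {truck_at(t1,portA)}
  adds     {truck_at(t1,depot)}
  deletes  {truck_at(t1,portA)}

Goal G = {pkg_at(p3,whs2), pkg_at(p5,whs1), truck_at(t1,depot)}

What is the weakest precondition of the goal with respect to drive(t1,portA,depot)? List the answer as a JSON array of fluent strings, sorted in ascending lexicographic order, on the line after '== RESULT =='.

Regress:
  G ∩ del = {}  (empty — regression defined)
  G \ add = {pkg_at(p3,whs2), pkg_at(p5,whs1), truck_at(t1,depot)} \ {truck_at(t1,depot)} = {pkg_at(p3,whs2), pkg_at(p5,whs1)}
  ∪ pre   = {pkg_at(p3,whs2), pkg_at(p5,whs1)} ∪ {truck_at(t1,portA)}
          = {pkg_at(p3,whs2), pkg_at(p5,whs1), truck_at(t1,portA)}

== RESULT ==
["pkg_at(p3,whs2)", "pkg_at(p5,whs1)", "truck_at(t1,portA)"]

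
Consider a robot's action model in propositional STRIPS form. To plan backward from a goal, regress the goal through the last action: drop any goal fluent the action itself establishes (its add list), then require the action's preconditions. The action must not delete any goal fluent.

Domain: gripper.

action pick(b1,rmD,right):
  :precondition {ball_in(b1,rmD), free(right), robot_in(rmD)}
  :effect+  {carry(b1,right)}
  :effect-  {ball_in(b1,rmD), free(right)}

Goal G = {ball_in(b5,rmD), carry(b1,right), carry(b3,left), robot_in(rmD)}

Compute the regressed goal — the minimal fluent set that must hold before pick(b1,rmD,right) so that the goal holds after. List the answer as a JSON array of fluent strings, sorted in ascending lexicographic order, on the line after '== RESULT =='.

Regress:
  G ∩ del = {}  (empty — regression defined)
  G \ add = {ball_in(b5,rmD), carry(b1,right), carry(b3,left), robot_in(rmD)} \ {carry(b1,right)} = {ball_in(b5,rmD), carry(b3,left), robot_in(rmD)}
  ∪ pre   = {ball_in(b5,rmD), carry(b3,left), robot_in(rmD)} ∪ {ball_in(b1,rmD), free(right), robot_in(rmD)}
          = {ball_in(b1,rmD), ball_in(b5,rmD), carry(b3,left), free(right), robot_in(rmD)}

== RESULT ==
["ball_in(b1,rmD)", "ball_in(b5,rmD)", "carry(b3,left)", "free(right)", "robot_in(rmD)"]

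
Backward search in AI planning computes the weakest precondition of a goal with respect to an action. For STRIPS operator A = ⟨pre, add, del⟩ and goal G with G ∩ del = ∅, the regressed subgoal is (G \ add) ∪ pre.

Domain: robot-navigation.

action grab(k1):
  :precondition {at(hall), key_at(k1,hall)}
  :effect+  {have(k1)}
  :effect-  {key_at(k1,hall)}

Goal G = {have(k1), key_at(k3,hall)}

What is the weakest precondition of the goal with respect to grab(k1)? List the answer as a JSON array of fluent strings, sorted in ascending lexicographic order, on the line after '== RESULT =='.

Regress:
  G ∩ del = {}  (empty — regression defined)
  G \ add = {have(k1), key_at(k3,hall)} \ {have(k1)} = {key_at(k3,hall)}
  ∪ pre   = {key_at(k3,hall)} ∪ {at(hall), key_at(k1,hall)}
          = {at(hall), key_at(k1,hall), key_at(k3,hall)}

== RESULT ==
["at(hall)", "key_at(k1,hall)", "key_at(k3,hall)"]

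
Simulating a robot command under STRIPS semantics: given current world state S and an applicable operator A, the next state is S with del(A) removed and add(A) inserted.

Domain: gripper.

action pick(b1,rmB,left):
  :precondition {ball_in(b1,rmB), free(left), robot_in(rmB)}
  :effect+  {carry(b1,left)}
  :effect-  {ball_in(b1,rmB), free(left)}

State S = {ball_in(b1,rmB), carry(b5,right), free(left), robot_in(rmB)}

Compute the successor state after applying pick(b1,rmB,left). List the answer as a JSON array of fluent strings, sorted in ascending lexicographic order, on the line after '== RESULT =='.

Progress:
  pre ⊆ S: {ball_in(b1,rmB), free(left), robot_in(rmB)} ⊆ S  — applicable
  S \ del = {carry(b5,right), robot_in(rmB)}
  ∪ add   = {carry(b1,left), carry(b5,right), robot_in(rmB)}

== RESULT ==
["carry(b1,left)", "carry(b5,right)", "robot_in(rmB)"]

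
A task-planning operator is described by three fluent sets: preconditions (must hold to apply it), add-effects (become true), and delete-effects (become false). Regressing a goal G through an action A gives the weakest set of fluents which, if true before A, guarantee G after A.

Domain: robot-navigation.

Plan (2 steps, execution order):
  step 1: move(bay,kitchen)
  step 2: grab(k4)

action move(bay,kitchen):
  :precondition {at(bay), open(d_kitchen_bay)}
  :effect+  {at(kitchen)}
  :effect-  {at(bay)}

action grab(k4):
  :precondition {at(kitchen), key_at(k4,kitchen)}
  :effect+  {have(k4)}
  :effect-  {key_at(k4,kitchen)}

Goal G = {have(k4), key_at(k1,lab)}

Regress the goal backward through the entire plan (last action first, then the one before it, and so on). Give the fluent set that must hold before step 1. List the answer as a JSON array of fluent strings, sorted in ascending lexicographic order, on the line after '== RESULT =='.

Work backward from the goal:
  through step 2 (grab(k4)): drop {have(k4)}, keep {key_at(k1,lab)}, require {at(kitchen), key_at(k4,kitchen)}
    → {at(kitchen), key_at(k1,lab), key_at(k4,kitchen)}
  through step 1 (move(bay,kitchen)): drop {at(kitchen)}, keep {key_at(k1,lab), key_at(k4,kitchen)}, require {at(bay), open(d_kitchen_bay)}
    → {at(bay), key_at(k1,lab), key_at(k4,kitchen), open(d_kitchen_bay)}

== RESULT ==
["at(bay)", "key_at(k1,lab)", "key_at(k4,kitchen)", "open(d_kitchen_bay)"]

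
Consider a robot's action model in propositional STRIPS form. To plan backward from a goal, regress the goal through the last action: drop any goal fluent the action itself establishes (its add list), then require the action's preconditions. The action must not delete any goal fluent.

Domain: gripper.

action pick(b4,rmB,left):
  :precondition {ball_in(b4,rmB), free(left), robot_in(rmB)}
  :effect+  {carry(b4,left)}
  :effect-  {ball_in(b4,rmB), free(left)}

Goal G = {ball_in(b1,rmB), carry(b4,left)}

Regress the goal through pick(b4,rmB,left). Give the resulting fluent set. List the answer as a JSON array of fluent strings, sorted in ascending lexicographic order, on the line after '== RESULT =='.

Compute (G \ add) ∪ pre:
  G ∩ del = {}  (empty — regression defined)
  G \ add = {ball_in(b1,rmB), carry(b4,left)} \ {carry(b4,left)} = {ball_in(b1,rmB)}
  ∪ pre   = {ball_in(b1,rmB)} ∪ {ball_in(b4,rmB), free(left), robot_in(rmB)}
          = {ball_in(b1,rmB), ball_in(b4,rmB), free(left), robot_in(rmB)}

== RESULT ==
["ball_in(b1,rmB)", "ball_in(b4,rmB)", "free(left)", "robot_in(rmB)"]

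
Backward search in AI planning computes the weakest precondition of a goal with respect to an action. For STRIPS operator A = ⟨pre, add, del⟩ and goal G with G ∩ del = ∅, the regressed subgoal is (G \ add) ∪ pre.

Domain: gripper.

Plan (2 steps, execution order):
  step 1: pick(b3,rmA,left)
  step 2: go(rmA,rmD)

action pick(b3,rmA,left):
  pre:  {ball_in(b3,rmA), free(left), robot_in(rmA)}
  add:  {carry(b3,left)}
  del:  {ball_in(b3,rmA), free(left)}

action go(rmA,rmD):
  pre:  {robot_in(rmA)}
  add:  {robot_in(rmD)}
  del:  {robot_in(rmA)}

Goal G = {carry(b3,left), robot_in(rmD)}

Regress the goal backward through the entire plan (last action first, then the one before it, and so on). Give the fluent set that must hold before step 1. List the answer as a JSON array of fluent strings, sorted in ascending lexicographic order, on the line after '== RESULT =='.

Work backward from the goal:
  through step 2 (go(rmA,rmD)): drop {robot_in(rmD)}, keep {carry(b3,left)}, require {robot_in(rmA)}
    → {carry(b3,left), robot_in(rmA)}
  through step 1 (pick(b3,rmA,left)): drop {carry(b3,left)}, keep {robot_in(rmA)}, require {ball_in(b3,rmA), free(left), robot_in(rmA)}
    → {ball_in(b3,rmA), free(left), robot_in(rmA)}

== RESULT ==
["ball_in(b3,rmA)", "free(left)", "robot_in(rmA)"]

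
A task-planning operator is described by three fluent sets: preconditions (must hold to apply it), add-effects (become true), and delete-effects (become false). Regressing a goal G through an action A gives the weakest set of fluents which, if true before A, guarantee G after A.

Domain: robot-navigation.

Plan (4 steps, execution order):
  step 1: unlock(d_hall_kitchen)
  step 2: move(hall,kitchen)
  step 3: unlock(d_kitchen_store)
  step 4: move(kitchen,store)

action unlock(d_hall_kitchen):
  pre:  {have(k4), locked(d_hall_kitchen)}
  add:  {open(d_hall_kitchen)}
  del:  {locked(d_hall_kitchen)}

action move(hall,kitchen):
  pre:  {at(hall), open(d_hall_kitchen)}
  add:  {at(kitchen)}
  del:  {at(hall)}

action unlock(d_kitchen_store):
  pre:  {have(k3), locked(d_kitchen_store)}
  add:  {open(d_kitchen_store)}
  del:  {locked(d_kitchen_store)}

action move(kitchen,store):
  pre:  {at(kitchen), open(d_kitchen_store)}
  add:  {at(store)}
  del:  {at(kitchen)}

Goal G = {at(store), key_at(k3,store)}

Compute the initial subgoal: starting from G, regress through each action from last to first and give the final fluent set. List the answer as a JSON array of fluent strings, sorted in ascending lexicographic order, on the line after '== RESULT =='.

Work backward from the goal:
  through step 4 (move(kitchen,store)): drop {at(store)}, keep {key_at(k3,store)}, require {at(kitchen), open(d_kitchen_store)}
    → {at(kitchen), key_at(k3,store), open(d_kitchen_store)}
  through step 3 (unlock(d_kitchen_store)): drop {open(d_kitchen_store)}, keep {at(kitchen), key_at(k3,store)}, require {have(k3), locked(d_kitchen_store)}
    → {at(kitchen), have(k3), key_at(k3,store), locked(d_kitchen_store)}
  through step 2 (move(hall,kitchen)): drop {at(kitchen)}, keep {have(k3), key_at(k3,store), locked(d_kitchen_store)}, require {at(hall), open(d_hall_kitchen)}
    → {at(hall), have(k3), key_at(k3,store), locked(d_kitchen_store), open(d_hall_kitchen)}
  through step 1 (unlock(d_hall_kitchen)): drop {open(d_hall_kitchen)}, keep {at(hall), have(k3), key_at(k3,store), locked(d_kitchen_store)}, require {have(k4), locked(d_hall_kitchen)}
    → {at(hall), have(k3), have(k4), key_at(k3,store), locked(d_hall_kitchen), locked(d_kitchen_store)}

== RESULT ==
["at(hall)", "have(k3)", "have(k4)", "key_at(k3,store)", "locked(d_hall_kitchen)", "locked(d_kitchen_store)"]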